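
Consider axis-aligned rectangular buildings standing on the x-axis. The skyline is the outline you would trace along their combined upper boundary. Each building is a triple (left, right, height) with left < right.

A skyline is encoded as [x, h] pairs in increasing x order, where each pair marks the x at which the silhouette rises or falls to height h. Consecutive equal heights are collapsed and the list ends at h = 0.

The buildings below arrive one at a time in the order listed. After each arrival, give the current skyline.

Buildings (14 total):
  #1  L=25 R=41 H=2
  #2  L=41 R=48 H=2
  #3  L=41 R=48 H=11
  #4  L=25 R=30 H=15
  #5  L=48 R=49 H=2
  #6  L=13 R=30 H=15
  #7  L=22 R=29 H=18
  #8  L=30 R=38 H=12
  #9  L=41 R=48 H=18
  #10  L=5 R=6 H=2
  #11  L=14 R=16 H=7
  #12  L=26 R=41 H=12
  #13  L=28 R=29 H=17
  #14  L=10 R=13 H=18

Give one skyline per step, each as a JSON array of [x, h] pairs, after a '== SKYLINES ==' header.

== SKYLINES ==
[[25,2],[41,0]]
[[25,2],[48,0]]
[[25,2],[41,11],[48,0]]
[[25,15],[30,2],[41,11],[48,0]]
[[25,15],[30,2],[41,11],[48,2],[49,0]]
[[13,15],[30,2],[41,11],[48,2],[49,0]]
[[13,15],[22,18],[29,15],[30,2],[41,11],[48,2],[49,0]]
[[13,15],[22,18],[29,15],[30,12],[38,2],[41,11],[48,2],[49,0]]
[[13,15],[22,18],[29,15],[30,12],[38,2],[41,18],[48,2],[49,0]]
[[5,2],[6,0],[13,15],[22,18],[29,15],[30,12],[38,2],[41,18],[48,2],[49,0]]
[[5,2],[6,0],[13,15],[22,18],[29,15],[30,12],[38,2],[41,18],[48,2],[49,0]]
[[5,2],[6,0],[13,15],[22,18],[29,15],[30,12],[41,18],[48,2],[49,0]]
[[5,2],[6,0],[13,15],[22,18],[29,15],[30,12],[41,18],[48,2],[49,0]]
[[5,2],[6,0],[10,18],[13,15],[22,18],[29,15],[30,12],[41,18],[48,2],[49,0]]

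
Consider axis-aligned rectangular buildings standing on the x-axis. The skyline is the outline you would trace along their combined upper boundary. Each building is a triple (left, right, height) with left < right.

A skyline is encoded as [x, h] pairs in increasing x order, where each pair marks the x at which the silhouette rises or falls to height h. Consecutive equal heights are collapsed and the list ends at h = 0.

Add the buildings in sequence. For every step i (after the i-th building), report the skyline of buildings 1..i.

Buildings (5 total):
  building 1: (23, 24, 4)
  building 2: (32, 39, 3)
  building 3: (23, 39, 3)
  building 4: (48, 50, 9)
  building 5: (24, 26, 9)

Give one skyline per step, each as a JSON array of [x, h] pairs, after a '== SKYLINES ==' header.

== SKYLINES ==
[[23,4],[24,0]]
[[23,4],[24,0],[32,3],[39,0]]
[[23,4],[24,3],[39,0]]
[[23,4],[24,3],[39,0],[48,9],[50,0]]
[[23,4],[24,9],[26,3],[39,0],[48,9],[50,0]]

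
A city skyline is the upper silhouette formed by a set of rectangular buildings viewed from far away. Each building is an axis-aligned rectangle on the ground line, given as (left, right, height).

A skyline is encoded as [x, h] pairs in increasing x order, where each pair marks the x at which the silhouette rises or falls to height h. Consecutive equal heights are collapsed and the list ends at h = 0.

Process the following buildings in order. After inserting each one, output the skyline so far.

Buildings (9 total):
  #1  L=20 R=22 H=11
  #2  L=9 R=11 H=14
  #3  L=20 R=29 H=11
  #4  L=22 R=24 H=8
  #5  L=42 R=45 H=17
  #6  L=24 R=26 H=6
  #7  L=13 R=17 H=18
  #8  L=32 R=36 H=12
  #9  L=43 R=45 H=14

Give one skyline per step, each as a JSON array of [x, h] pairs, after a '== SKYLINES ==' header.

== SKYLINES ==
[[20,11],[22,0]]
[[9,14],[11,0],[20,11],[22,0]]
[[9,14],[11,0],[20,11],[29,0]]
[[9,14],[11,0],[20,11],[29,0]]
[[9,14],[11,0],[20,11],[29,0],[42,17],[45,0]]
[[9,14],[11,0],[20,11],[29,0],[42,17],[45,0]]
[[9,14],[11,0],[13,18],[17,0],[20,11],[29,0],[42,17],[45,0]]
[[9,14],[11,0],[13,18],[17,0],[20,11],[29,0],[32,12],[36,0],[42,17],[45,0]]
[[9,14],[11,0],[13,18],[17,0],[20,11],[29,0],[32,12],[36,0],[42,17],[45,0]]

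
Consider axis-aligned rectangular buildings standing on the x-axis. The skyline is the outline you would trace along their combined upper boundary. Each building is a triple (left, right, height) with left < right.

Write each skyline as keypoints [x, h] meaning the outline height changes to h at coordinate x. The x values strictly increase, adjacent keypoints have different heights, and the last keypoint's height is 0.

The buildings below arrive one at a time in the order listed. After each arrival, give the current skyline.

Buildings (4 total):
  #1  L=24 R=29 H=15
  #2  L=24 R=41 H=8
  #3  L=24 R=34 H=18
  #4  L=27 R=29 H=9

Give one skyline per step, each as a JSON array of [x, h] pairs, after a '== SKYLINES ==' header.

== SKYLINES ==
[[24,15],[29,0]]
[[24,15],[29,8],[41,0]]
[[24,18],[34,8],[41,0]]
[[24,18],[34,8],[41,0]]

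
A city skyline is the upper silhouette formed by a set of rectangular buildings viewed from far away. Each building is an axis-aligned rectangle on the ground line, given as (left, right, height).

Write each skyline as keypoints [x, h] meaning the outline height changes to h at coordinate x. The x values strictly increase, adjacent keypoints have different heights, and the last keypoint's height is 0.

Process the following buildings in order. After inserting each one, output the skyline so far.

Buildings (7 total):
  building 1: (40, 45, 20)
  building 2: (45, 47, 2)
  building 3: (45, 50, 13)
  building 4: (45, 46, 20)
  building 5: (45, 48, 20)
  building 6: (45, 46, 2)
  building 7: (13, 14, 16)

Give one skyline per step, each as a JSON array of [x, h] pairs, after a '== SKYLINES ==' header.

== SKYLINES ==
[[40,20],[45,0]]
[[40,20],[45,2],[47,0]]
[[40,20],[45,13],[50,0]]
[[40,20],[46,13],[50,0]]
[[40,20],[48,13],[50,0]]
[[40,20],[48,13],[50,0]]
[[13,16],[14,0],[40,20],[48,13],[50,0]]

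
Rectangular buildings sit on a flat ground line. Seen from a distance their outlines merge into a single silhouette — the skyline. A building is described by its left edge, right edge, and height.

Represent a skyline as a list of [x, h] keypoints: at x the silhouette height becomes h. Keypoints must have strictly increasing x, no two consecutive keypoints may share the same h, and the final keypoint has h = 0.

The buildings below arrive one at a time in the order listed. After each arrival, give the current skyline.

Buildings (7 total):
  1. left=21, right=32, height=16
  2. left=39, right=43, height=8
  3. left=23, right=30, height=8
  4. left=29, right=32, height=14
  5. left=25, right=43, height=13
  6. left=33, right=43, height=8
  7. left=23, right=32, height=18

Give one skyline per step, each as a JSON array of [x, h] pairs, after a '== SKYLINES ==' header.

== SKYLINES ==
[[21,16],[32,0]]
[[21,16],[32,0],[39,8],[43,0]]
[[21,16],[32,0],[39,8],[43,0]]
[[21,16],[32,0],[39,8],[43,0]]
[[21,16],[32,13],[43,0]]
[[21,16],[32,13],[43,0]]
[[21,16],[23,18],[32,13],[43,0]]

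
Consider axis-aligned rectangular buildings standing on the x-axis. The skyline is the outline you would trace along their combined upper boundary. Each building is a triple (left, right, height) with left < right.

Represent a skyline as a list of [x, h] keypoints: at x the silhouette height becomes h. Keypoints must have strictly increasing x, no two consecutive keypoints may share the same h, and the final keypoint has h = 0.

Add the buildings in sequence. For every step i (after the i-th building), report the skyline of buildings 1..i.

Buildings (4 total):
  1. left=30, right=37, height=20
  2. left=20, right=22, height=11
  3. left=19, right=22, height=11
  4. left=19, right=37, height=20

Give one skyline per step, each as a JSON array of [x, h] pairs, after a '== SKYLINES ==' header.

== SKYLINES ==
[[30,20],[37,0]]
[[20,11],[22,0],[30,20],[37,0]]
[[19,11],[22,0],[30,20],[37,0]]
[[19,20],[37,0]]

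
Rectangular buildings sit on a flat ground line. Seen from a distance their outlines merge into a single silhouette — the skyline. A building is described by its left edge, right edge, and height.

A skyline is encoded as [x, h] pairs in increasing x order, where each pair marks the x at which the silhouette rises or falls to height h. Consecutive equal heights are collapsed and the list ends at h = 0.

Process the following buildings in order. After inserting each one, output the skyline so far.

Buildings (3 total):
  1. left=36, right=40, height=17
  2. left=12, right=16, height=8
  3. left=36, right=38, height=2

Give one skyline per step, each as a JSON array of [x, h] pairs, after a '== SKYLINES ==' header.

== SKYLINES ==
[[36,17],[40,0]]
[[12,8],[16,0],[36,17],[40,0]]
[[12,8],[16,0],[36,17],[40,0]]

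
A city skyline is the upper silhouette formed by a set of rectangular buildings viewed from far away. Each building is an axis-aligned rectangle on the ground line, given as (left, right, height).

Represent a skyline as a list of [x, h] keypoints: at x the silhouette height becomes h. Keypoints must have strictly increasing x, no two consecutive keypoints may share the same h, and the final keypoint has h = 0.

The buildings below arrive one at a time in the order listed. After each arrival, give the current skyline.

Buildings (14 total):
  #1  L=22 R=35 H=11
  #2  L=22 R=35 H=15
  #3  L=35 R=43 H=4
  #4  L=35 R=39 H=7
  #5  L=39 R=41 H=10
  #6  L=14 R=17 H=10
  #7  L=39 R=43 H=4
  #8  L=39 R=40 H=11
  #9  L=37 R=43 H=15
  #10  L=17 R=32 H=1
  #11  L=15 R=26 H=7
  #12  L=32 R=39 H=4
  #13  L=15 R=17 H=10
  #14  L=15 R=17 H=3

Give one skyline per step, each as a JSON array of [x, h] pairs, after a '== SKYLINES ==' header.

== SKYLINES ==
[[22,11],[35,0]]
[[22,15],[35,0]]
[[22,15],[35,4],[43,0]]
[[22,15],[35,7],[39,4],[43,0]]
[[22,15],[35,7],[39,10],[41,4],[43,0]]
[[14,10],[17,0],[22,15],[35,7],[39,10],[41,4],[43,0]]
[[14,10],[17,0],[22,15],[35,7],[39,10],[41,4],[43,0]]
[[14,10],[17,0],[22,15],[35,7],[39,11],[40,10],[41,4],[43,0]]
[[14,10],[17,0],[22,15],[35,7],[37,15],[43,0]]
[[14,10],[17,1],[22,15],[35,7],[37,15],[43,0]]
[[14,10],[17,7],[22,15],[35,7],[37,15],[43,0]]
[[14,10],[17,7],[22,15],[35,7],[37,15],[43,0]]
[[14,10],[17,7],[22,15],[35,7],[37,15],[43,0]]
[[14,10],[17,7],[22,15],[35,7],[37,15],[43,0]]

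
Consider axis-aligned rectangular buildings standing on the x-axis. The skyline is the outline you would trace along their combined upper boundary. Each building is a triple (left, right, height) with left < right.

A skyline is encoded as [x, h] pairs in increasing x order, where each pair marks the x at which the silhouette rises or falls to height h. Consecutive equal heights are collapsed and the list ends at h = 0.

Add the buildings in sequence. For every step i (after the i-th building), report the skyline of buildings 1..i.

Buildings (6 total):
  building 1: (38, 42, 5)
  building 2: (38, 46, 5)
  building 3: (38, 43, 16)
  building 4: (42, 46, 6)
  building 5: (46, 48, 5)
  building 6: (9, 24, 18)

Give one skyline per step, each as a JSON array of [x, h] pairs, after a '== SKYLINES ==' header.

== SKYLINES ==
[[38,5],[42,0]]
[[38,5],[46,0]]
[[38,16],[43,5],[46,0]]
[[38,16],[43,6],[46,0]]
[[38,16],[43,6],[46,5],[48,0]]
[[9,18],[24,0],[38,16],[43,6],[46,5],[48,0]]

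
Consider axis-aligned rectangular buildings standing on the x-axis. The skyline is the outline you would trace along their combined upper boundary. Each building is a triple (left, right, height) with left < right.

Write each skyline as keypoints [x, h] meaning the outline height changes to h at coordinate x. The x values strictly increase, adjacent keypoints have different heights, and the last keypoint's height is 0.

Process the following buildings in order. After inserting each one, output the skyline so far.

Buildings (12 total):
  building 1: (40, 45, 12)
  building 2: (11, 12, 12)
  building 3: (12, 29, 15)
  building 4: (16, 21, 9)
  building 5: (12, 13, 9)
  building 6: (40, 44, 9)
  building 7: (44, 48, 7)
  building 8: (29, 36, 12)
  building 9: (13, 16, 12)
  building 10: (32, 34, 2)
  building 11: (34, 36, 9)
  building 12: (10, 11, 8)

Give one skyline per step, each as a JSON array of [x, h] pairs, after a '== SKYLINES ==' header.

== SKYLINES ==
[[40,12],[45,0]]
[[11,12],[12,0],[40,12],[45,0]]
[[11,12],[12,15],[29,0],[40,12],[45,0]]
[[11,12],[12,15],[29,0],[40,12],[45,0]]
[[11,12],[12,15],[29,0],[40,12],[45,0]]
[[11,12],[12,15],[29,0],[40,12],[45,0]]
[[11,12],[12,15],[29,0],[40,12],[45,7],[48,0]]
[[11,12],[12,15],[29,12],[36,0],[40,12],[45,7],[48,0]]
[[11,12],[12,15],[29,12],[36,0],[40,12],[45,7],[48,0]]
[[11,12],[12,15],[29,12],[36,0],[40,12],[45,7],[48,0]]
[[11,12],[12,15],[29,12],[36,0],[40,12],[45,7],[48,0]]
[[10,8],[11,12],[12,15],[29,12],[36,0],[40,12],[45,7],[48,0]]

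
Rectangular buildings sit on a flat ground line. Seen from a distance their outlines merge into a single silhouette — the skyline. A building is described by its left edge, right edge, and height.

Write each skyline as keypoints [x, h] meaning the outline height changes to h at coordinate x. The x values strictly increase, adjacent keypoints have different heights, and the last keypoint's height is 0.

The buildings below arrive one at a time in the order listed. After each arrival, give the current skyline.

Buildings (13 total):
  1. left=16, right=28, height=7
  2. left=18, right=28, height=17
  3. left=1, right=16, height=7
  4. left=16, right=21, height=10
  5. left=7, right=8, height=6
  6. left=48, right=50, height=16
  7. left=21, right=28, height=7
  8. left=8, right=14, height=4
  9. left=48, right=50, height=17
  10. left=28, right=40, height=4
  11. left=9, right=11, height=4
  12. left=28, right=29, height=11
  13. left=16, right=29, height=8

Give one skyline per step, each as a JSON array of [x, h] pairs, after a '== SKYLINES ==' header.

== SKYLINES ==
[[16,7],[28,0]]
[[16,7],[18,17],[28,0]]
[[1,7],[18,17],[28,0]]
[[1,7],[16,10],[18,17],[28,0]]
[[1,7],[16,10],[18,17],[28,0]]
[[1,7],[16,10],[18,17],[28,0],[48,16],[50,0]]
[[1,7],[16,10],[18,17],[28,0],[48,16],[50,0]]
[[1,7],[16,10],[18,17],[28,0],[48,16],[50,0]]
[[1,7],[16,10],[18,17],[28,0],[48,17],[50,0]]
[[1,7],[16,10],[18,17],[28,4],[40,0],[48,17],[50,0]]
[[1,7],[16,10],[18,17],[28,4],[40,0],[48,17],[50,0]]
[[1,7],[16,10],[18,17],[28,11],[29,4],[40,0],[48,17],[50,0]]
[[1,7],[16,10],[18,17],[28,11],[29,4],[40,0],[48,17],[50,0]]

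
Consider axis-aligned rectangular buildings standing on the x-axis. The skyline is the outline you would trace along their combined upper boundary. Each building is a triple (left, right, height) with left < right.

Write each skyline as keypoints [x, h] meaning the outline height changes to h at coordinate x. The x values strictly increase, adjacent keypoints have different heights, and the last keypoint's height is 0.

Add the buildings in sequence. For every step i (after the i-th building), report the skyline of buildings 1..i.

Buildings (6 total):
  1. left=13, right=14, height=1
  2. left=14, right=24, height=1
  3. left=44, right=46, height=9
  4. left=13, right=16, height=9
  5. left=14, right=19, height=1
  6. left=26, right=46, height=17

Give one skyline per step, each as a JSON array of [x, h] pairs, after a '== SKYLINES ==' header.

== SKYLINES ==
[[13,1],[14,0]]
[[13,1],[24,0]]
[[13,1],[24,0],[44,9],[46,0]]
[[13,9],[16,1],[24,0],[44,9],[46,0]]
[[13,9],[16,1],[24,0],[44,9],[46,0]]
[[13,9],[16,1],[24,0],[26,17],[46,0]]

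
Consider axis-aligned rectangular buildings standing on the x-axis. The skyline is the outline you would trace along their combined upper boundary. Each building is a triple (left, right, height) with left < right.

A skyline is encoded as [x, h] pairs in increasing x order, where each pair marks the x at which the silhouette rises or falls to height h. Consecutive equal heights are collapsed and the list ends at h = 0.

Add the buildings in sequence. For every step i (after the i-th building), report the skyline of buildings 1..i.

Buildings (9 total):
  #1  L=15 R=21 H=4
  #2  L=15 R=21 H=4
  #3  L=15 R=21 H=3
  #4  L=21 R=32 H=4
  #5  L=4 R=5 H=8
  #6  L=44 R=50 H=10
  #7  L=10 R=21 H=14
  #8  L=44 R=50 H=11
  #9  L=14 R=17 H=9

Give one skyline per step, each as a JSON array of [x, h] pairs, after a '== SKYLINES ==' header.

== SKYLINES ==
[[15,4],[21,0]]
[[15,4],[21,0]]
[[15,4],[21,0]]
[[15,4],[32,0]]
[[4,8],[5,0],[15,4],[32,0]]
[[4,8],[5,0],[15,4],[32,0],[44,10],[50,0]]
[[4,8],[5,0],[10,14],[21,4],[32,0],[44,10],[50,0]]
[[4,8],[5,0],[10,14],[21,4],[32,0],[44,11],[50,0]]
[[4,8],[5,0],[10,14],[21,4],[32,0],[44,11],[50,0]]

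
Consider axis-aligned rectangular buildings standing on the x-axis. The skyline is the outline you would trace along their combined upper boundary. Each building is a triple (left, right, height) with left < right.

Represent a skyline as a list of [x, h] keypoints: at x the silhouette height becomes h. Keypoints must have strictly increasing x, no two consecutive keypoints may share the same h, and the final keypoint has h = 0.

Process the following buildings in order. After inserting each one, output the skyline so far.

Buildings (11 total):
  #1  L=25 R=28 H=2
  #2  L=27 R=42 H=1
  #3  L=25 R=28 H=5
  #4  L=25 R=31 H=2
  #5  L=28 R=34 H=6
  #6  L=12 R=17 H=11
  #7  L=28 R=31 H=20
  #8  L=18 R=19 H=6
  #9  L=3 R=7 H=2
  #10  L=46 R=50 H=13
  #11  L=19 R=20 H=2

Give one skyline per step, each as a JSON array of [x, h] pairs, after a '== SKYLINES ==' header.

== SKYLINES ==
[[25,2],[28,0]]
[[25,2],[28,1],[42,0]]
[[25,5],[28,1],[42,0]]
[[25,5],[28,2],[31,1],[42,0]]
[[25,5],[28,6],[34,1],[42,0]]
[[12,11],[17,0],[25,5],[28,6],[34,1],[42,0]]
[[12,11],[17,0],[25,5],[28,20],[31,6],[34,1],[42,0]]
[[12,11],[17,0],[18,6],[19,0],[25,5],[28,20],[31,6],[34,1],[42,0]]
[[3,2],[7,0],[12,11],[17,0],[18,6],[19,0],[25,5],[28,20],[31,6],[34,1],[42,0]]
[[3,2],[7,0],[12,11],[17,0],[18,6],[19,0],[25,5],[28,20],[31,6],[34,1],[42,0],[46,13],[50,0]]
[[3,2],[7,0],[12,11],[17,0],[18,6],[19,2],[20,0],[25,5],[28,20],[31,6],[34,1],[42,0],[46,13],[50,0]]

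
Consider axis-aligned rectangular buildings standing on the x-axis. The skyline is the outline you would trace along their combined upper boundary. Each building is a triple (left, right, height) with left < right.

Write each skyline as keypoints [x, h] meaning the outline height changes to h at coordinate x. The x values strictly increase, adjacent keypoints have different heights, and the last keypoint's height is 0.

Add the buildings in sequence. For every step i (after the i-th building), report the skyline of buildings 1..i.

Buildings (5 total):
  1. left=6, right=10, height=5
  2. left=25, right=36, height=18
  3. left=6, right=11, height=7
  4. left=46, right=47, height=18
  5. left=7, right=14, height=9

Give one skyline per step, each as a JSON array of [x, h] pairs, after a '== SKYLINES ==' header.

== SKYLINES ==
[[6,5],[10,0]]
[[6,5],[10,0],[25,18],[36,0]]
[[6,7],[11,0],[25,18],[36,0]]
[[6,7],[11,0],[25,18],[36,0],[46,18],[47,0]]
[[6,7],[7,9],[14,0],[25,18],[36,0],[46,18],[47,0]]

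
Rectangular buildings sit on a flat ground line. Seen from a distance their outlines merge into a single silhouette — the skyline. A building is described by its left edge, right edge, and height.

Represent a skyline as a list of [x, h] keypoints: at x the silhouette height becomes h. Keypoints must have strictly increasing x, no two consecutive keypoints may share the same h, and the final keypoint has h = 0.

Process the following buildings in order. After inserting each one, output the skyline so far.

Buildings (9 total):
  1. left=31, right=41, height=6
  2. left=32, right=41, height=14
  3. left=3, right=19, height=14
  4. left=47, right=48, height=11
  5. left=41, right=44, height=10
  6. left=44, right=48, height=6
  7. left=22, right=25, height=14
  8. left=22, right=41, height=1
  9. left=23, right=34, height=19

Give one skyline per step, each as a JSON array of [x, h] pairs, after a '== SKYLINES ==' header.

== SKYLINES ==
[[31,6],[41,0]]
[[31,6],[32,14],[41,0]]
[[3,14],[19,0],[31,6],[32,14],[41,0]]
[[3,14],[19,0],[31,6],[32,14],[41,0],[47,11],[48,0]]
[[3,14],[19,0],[31,6],[32,14],[41,10],[44,0],[47,11],[48,0]]
[[3,14],[19,0],[31,6],[32,14],[41,10],[44,6],[47,11],[48,0]]
[[3,14],[19,0],[22,14],[25,0],[31,6],[32,14],[41,10],[44,6],[47,11],[48,0]]
[[3,14],[19,0],[22,14],[25,1],[31,6],[32,14],[41,10],[44,6],[47,11],[48,0]]
[[3,14],[19,0],[22,14],[23,19],[34,14],[41,10],[44,6],[47,11],[48,0]]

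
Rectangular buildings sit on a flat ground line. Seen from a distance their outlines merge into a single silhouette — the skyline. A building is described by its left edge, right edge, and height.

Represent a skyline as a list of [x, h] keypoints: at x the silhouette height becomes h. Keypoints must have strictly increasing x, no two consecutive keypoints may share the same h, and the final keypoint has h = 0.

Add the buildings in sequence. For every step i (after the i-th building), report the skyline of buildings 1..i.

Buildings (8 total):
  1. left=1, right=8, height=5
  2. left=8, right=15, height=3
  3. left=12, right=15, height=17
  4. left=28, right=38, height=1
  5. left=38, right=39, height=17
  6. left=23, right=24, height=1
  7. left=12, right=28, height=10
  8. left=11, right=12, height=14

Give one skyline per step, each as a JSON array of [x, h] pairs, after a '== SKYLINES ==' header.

== SKYLINES ==
[[1,5],[8,0]]
[[1,5],[8,3],[15,0]]
[[1,5],[8,3],[12,17],[15,0]]
[[1,5],[8,3],[12,17],[15,0],[28,1],[38,0]]
[[1,5],[8,3],[12,17],[15,0],[28,1],[38,17],[39,0]]
[[1,5],[8,3],[12,17],[15,0],[23,1],[24,0],[28,1],[38,17],[39,0]]
[[1,5],[8,3],[12,17],[15,10],[28,1],[38,17],[39,0]]
[[1,5],[8,3],[11,14],[12,17],[15,10],[28,1],[38,17],[39,0]]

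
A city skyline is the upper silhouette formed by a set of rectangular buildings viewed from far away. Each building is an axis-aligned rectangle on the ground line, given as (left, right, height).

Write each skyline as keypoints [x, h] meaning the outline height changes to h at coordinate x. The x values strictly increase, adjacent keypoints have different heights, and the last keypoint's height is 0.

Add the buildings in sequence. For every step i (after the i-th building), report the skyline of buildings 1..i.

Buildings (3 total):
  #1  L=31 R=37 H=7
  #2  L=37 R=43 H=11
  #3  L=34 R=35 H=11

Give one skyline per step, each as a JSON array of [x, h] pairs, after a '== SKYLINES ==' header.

== SKYLINES ==
[[31,7],[37,0]]
[[31,7],[37,11],[43,0]]
[[31,7],[34,11],[35,7],[37,11],[43,0]]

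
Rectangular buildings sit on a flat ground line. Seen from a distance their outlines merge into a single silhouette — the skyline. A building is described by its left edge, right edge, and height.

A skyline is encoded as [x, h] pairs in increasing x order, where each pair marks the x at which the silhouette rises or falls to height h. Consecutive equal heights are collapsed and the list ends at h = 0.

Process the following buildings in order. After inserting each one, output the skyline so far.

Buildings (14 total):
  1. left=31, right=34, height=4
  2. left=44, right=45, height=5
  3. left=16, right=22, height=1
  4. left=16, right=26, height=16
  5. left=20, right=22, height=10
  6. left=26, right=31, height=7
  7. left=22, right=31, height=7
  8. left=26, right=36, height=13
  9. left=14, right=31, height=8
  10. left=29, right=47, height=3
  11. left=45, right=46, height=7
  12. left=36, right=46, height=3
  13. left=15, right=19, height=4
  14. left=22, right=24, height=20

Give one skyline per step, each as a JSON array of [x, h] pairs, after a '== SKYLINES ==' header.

== SKYLINES ==
[[31,4],[34,0]]
[[31,4],[34,0],[44,5],[45,0]]
[[16,1],[22,0],[31,4],[34,0],[44,5],[45,0]]
[[16,16],[26,0],[31,4],[34,0],[44,5],[45,0]]
[[16,16],[26,0],[31,4],[34,0],[44,5],[45,0]]
[[16,16],[26,7],[31,4],[34,0],[44,5],[45,0]]
[[16,16],[26,7],[31,4],[34,0],[44,5],[45,0]]
[[16,16],[26,13],[36,0],[44,5],[45,0]]
[[14,8],[16,16],[26,13],[36,0],[44,5],[45,0]]
[[14,8],[16,16],[26,13],[36,3],[44,5],[45,3],[47,0]]
[[14,8],[16,16],[26,13],[36,3],[44,5],[45,7],[46,3],[47,0]]
[[14,8],[16,16],[26,13],[36,3],[44,5],[45,7],[46,3],[47,0]]
[[14,8],[16,16],[26,13],[36,3],[44,5],[45,7],[46,3],[47,0]]
[[14,8],[16,16],[22,20],[24,16],[26,13],[36,3],[44,5],[45,7],[46,3],[47,0]]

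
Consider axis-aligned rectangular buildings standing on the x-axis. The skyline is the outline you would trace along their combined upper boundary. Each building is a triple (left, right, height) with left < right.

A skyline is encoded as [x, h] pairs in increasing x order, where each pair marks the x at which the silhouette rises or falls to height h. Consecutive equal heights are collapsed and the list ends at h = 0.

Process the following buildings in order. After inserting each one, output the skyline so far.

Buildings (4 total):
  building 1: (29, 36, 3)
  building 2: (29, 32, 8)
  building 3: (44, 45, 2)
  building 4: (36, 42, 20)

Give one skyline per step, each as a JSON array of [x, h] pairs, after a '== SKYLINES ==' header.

== SKYLINES ==
[[29,3],[36,0]]
[[29,8],[32,3],[36,0]]
[[29,8],[32,3],[36,0],[44,2],[45,0]]
[[29,8],[32,3],[36,20],[42,0],[44,2],[45,0]]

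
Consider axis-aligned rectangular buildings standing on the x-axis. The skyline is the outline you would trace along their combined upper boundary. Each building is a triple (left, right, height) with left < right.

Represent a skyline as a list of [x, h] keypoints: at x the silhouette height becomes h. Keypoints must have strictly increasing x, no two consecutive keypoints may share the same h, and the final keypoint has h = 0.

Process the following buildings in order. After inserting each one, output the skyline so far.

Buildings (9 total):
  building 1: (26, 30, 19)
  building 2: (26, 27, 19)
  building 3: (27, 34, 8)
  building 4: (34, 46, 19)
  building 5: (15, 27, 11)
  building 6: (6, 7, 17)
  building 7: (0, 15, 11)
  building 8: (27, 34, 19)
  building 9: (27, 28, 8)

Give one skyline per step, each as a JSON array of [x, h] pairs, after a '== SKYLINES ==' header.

== SKYLINES ==
[[26,19],[30,0]]
[[26,19],[30,0]]
[[26,19],[30,8],[34,0]]
[[26,19],[30,8],[34,19],[46,0]]
[[15,11],[26,19],[30,8],[34,19],[46,0]]
[[6,17],[7,0],[15,11],[26,19],[30,8],[34,19],[46,0]]
[[0,11],[6,17],[7,11],[26,19],[30,8],[34,19],[46,0]]
[[0,11],[6,17],[7,11],[26,19],[46,0]]
[[0,11],[6,17],[7,11],[26,19],[46,0]]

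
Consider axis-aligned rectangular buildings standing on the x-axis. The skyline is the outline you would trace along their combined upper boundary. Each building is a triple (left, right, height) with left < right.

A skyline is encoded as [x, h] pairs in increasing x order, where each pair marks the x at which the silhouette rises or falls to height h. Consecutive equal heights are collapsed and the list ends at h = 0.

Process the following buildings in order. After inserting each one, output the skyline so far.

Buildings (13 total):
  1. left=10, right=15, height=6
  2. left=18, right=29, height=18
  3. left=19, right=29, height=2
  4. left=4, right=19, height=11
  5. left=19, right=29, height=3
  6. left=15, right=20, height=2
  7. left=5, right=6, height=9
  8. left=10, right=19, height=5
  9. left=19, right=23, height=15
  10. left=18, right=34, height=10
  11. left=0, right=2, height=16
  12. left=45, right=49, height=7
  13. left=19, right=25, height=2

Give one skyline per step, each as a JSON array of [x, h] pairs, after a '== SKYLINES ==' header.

== SKYLINES ==
[[10,6],[15,0]]
[[10,6],[15,0],[18,18],[29,0]]
[[10,6],[15,0],[18,18],[29,0]]
[[4,11],[18,18],[29,0]]
[[4,11],[18,18],[29,0]]
[[4,11],[18,18],[29,0]]
[[4,11],[18,18],[29,0]]
[[4,11],[18,18],[29,0]]
[[4,11],[18,18],[29,0]]
[[4,11],[18,18],[29,10],[34,0]]
[[0,16],[2,0],[4,11],[18,18],[29,10],[34,0]]
[[0,16],[2,0],[4,11],[18,18],[29,10],[34,0],[45,7],[49,0]]
[[0,16],[2,0],[4,11],[18,18],[29,10],[34,0],[45,7],[49,0]]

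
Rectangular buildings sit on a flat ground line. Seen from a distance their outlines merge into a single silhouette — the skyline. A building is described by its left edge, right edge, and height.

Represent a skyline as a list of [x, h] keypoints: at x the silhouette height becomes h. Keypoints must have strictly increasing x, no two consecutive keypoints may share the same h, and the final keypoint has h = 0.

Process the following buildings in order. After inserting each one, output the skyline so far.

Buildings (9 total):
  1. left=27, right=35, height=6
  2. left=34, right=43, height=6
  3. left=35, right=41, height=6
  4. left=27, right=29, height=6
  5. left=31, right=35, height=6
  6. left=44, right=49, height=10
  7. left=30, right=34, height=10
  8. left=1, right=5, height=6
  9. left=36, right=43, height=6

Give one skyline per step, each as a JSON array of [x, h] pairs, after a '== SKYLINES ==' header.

== SKYLINES ==
[[27,6],[35,0]]
[[27,6],[43,0]]
[[27,6],[43,0]]
[[27,6],[43,0]]
[[27,6],[43,0]]
[[27,6],[43,0],[44,10],[49,0]]
[[27,6],[30,10],[34,6],[43,0],[44,10],[49,0]]
[[1,6],[5,0],[27,6],[30,10],[34,6],[43,0],[44,10],[49,0]]
[[1,6],[5,0],[27,6],[30,10],[34,6],[43,0],[44,10],[49,0]]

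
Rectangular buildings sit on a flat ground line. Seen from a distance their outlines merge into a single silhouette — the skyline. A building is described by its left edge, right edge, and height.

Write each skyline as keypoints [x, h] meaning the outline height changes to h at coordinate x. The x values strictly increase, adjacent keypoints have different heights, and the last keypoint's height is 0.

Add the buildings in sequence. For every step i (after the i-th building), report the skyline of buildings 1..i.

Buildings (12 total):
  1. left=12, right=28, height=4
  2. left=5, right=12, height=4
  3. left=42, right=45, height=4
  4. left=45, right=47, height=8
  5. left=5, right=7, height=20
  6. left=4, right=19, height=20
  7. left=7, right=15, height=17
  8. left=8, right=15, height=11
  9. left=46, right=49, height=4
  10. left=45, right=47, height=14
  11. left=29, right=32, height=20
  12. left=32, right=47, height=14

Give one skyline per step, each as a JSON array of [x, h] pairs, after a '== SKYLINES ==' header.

== SKYLINES ==
[[12,4],[28,0]]
[[5,4],[28,0]]
[[5,4],[28,0],[42,4],[45,0]]
[[5,4],[28,0],[42,4],[45,8],[47,0]]
[[5,20],[7,4],[28,0],[42,4],[45,8],[47,0]]
[[4,20],[19,4],[28,0],[42,4],[45,8],[47,0]]
[[4,20],[19,4],[28,0],[42,4],[45,8],[47,0]]
[[4,20],[19,4],[28,0],[42,4],[45,8],[47,0]]
[[4,20],[19,4],[28,0],[42,4],[45,8],[47,4],[49,0]]
[[4,20],[19,4],[28,0],[42,4],[45,14],[47,4],[49,0]]
[[4,20],[19,4],[28,0],[29,20],[32,0],[42,4],[45,14],[47,4],[49,0]]
[[4,20],[19,4],[28,0],[29,20],[32,14],[47,4],[49,0]]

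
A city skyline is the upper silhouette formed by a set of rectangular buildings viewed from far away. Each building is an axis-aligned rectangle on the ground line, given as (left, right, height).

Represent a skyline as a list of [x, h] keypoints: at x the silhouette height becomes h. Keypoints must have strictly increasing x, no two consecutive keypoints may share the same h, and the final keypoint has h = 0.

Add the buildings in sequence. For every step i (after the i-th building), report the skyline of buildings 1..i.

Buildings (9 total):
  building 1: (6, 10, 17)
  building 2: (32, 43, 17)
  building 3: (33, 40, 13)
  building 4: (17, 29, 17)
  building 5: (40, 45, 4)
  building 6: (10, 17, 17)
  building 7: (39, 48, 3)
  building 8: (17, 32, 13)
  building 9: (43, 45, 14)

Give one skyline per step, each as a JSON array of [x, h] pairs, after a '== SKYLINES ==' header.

== SKYLINES ==
[[6,17],[10,0]]
[[6,17],[10,0],[32,17],[43,0]]
[[6,17],[10,0],[32,17],[43,0]]
[[6,17],[10,0],[17,17],[29,0],[32,17],[43,0]]
[[6,17],[10,0],[17,17],[29,0],[32,17],[43,4],[45,0]]
[[6,17],[29,0],[32,17],[43,4],[45,0]]
[[6,17],[29,0],[32,17],[43,4],[45,3],[48,0]]
[[6,17],[29,13],[32,17],[43,4],[45,3],[48,0]]
[[6,17],[29,13],[32,17],[43,14],[45,3],[48,0]]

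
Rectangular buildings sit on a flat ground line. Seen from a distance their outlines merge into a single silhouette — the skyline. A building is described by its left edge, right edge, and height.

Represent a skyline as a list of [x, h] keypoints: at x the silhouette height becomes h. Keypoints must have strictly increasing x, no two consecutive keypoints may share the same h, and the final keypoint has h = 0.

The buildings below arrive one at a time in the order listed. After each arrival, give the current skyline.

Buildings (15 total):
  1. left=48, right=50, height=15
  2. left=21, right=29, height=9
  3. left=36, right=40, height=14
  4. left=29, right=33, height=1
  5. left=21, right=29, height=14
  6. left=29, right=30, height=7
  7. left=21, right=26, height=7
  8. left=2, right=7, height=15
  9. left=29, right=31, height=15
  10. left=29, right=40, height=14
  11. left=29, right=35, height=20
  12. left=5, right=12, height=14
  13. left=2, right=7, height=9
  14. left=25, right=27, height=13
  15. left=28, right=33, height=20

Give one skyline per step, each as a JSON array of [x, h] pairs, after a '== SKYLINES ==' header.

== SKYLINES ==
[[48,15],[50,0]]
[[21,9],[29,0],[48,15],[50,0]]
[[21,9],[29,0],[36,14],[40,0],[48,15],[50,0]]
[[21,9],[29,1],[33,0],[36,14],[40,0],[48,15],[50,0]]
[[21,14],[29,1],[33,0],[36,14],[40,0],[48,15],[50,0]]
[[21,14],[29,7],[30,1],[33,0],[36,14],[40,0],[48,15],[50,0]]
[[21,14],[29,7],[30,1],[33,0],[36,14],[40,0],[48,15],[50,0]]
[[2,15],[7,0],[21,14],[29,7],[30,1],[33,0],[36,14],[40,0],[48,15],[50,0]]
[[2,15],[7,0],[21,14],[29,15],[31,1],[33,0],[36,14],[40,0],[48,15],[50,0]]
[[2,15],[7,0],[21,14],[29,15],[31,14],[40,0],[48,15],[50,0]]
[[2,15],[7,0],[21,14],[29,20],[35,14],[40,0],[48,15],[50,0]]
[[2,15],[7,14],[12,0],[21,14],[29,20],[35,14],[40,0],[48,15],[50,0]]
[[2,15],[7,14],[12,0],[21,14],[29,20],[35,14],[40,0],[48,15],[50,0]]
[[2,15],[7,14],[12,0],[21,14],[29,20],[35,14],[40,0],[48,15],[50,0]]
[[2,15],[7,14],[12,0],[21,14],[28,20],[35,14],[40,0],[48,15],[50,0]]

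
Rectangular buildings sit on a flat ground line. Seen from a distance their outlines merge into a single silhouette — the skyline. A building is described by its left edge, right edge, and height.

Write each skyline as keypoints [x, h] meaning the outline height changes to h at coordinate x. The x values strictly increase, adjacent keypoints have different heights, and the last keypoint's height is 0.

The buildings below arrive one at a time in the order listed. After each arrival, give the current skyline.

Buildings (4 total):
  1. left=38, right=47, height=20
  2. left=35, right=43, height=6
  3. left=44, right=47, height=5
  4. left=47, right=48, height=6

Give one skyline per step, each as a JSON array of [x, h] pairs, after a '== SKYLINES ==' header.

== SKYLINES ==
[[38,20],[47,0]]
[[35,6],[38,20],[47,0]]
[[35,6],[38,20],[47,0]]
[[35,6],[38,20],[47,6],[48,0]]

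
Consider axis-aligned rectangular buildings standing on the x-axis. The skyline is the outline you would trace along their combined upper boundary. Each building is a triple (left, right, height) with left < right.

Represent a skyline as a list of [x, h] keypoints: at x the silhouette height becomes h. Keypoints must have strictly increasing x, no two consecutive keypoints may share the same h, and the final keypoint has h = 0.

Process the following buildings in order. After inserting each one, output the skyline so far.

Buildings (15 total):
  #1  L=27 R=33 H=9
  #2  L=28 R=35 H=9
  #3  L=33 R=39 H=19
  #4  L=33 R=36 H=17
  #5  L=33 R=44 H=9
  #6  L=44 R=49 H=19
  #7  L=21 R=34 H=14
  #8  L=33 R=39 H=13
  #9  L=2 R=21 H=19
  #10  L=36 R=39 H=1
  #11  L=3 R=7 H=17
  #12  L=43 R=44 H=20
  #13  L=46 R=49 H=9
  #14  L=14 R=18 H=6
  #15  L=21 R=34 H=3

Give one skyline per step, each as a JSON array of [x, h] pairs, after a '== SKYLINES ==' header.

== SKYLINES ==
[[27,9],[33,0]]
[[27,9],[35,0]]
[[27,9],[33,19],[39,0]]
[[27,9],[33,19],[39,0]]
[[27,9],[33,19],[39,9],[44,0]]
[[27,9],[33,19],[39,9],[44,19],[49,0]]
[[21,14],[33,19],[39,9],[44,19],[49,0]]
[[21,14],[33,19],[39,9],[44,19],[49,0]]
[[2,19],[21,14],[33,19],[39,9],[44,19],[49,0]]
[[2,19],[21,14],[33,19],[39,9],[44,19],[49,0]]
[[2,19],[21,14],[33,19],[39,9],[44,19],[49,0]]
[[2,19],[21,14],[33,19],[39,9],[43,20],[44,19],[49,0]]
[[2,19],[21,14],[33,19],[39,9],[43,20],[44,19],[49,0]]
[[2,19],[21,14],[33,19],[39,9],[43,20],[44,19],[49,0]]
[[2,19],[21,14],[33,19],[39,9],[43,20],[44,19],[49,0]]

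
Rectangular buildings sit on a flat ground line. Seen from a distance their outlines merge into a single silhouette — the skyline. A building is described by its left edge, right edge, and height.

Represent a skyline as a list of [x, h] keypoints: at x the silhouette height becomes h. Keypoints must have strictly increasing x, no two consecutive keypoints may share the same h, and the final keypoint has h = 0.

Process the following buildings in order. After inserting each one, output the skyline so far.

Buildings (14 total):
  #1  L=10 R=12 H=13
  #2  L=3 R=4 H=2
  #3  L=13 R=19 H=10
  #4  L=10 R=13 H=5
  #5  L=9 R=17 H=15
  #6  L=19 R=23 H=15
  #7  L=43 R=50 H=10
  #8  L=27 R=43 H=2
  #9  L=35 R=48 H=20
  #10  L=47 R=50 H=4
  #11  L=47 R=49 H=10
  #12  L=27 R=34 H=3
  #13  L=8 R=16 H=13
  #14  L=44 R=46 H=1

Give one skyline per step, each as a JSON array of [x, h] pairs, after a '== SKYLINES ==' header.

== SKYLINES ==
[[10,13],[12,0]]
[[3,2],[4,0],[10,13],[12,0]]
[[3,2],[4,0],[10,13],[12,0],[13,10],[19,0]]
[[3,2],[4,0],[10,13],[12,5],[13,10],[19,0]]
[[3,2],[4,0],[9,15],[17,10],[19,0]]
[[3,2],[4,0],[9,15],[17,10],[19,15],[23,0]]
[[3,2],[4,0],[9,15],[17,10],[19,15],[23,0],[43,10],[50,0]]
[[3,2],[4,0],[9,15],[17,10],[19,15],[23,0],[27,2],[43,10],[50,0]]
[[3,2],[4,0],[9,15],[17,10],[19,15],[23,0],[27,2],[35,20],[48,10],[50,0]]
[[3,2],[4,0],[9,15],[17,10],[19,15],[23,0],[27,2],[35,20],[48,10],[50,0]]
[[3,2],[4,0],[9,15],[17,10],[19,15],[23,0],[27,2],[35,20],[48,10],[50,0]]
[[3,2],[4,0],[9,15],[17,10],[19,15],[23,0],[27,3],[34,2],[35,20],[48,10],[50,0]]
[[3,2],[4,0],[8,13],[9,15],[17,10],[19,15],[23,0],[27,3],[34,2],[35,20],[48,10],[50,0]]
[[3,2],[4,0],[8,13],[9,15],[17,10],[19,15],[23,0],[27,3],[34,2],[35,20],[48,10],[50,0]]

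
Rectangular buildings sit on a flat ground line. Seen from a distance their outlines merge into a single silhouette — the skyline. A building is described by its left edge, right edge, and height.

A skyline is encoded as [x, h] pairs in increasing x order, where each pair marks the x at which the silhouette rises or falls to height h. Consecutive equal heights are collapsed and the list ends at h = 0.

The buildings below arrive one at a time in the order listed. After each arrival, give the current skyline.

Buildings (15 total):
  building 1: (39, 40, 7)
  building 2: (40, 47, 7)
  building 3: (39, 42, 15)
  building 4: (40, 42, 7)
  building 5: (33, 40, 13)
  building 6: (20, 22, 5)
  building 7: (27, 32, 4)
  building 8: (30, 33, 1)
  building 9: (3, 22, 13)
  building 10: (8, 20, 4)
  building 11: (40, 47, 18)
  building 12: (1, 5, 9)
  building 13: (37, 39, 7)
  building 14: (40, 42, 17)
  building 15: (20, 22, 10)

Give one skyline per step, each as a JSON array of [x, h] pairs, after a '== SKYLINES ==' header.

== SKYLINES ==
[[39,7],[40,0]]
[[39,7],[47,0]]
[[39,15],[42,7],[47,0]]
[[39,15],[42,7],[47,0]]
[[33,13],[39,15],[42,7],[47,0]]
[[20,5],[22,0],[33,13],[39,15],[42,7],[47,0]]
[[20,5],[22,0],[27,4],[32,0],[33,13],[39,15],[42,7],[47,0]]
[[20,5],[22,0],[27,4],[32,1],[33,13],[39,15],[42,7],[47,0]]
[[3,13],[22,0],[27,4],[32,1],[33,13],[39,15],[42,7],[47,0]]
[[3,13],[22,0],[27,4],[32,1],[33,13],[39,15],[42,7],[47,0]]
[[3,13],[22,0],[27,4],[32,1],[33,13],[39,15],[40,18],[47,0]]
[[1,9],[3,13],[22,0],[27,4],[32,1],[33,13],[39,15],[40,18],[47,0]]
[[1,9],[3,13],[22,0],[27,4],[32,1],[33,13],[39,15],[40,18],[47,0]]
[[1,9],[3,13],[22,0],[27,4],[32,1],[33,13],[39,15],[40,18],[47,0]]
[[1,9],[3,13],[22,0],[27,4],[32,1],[33,13],[39,15],[40,18],[47,0]]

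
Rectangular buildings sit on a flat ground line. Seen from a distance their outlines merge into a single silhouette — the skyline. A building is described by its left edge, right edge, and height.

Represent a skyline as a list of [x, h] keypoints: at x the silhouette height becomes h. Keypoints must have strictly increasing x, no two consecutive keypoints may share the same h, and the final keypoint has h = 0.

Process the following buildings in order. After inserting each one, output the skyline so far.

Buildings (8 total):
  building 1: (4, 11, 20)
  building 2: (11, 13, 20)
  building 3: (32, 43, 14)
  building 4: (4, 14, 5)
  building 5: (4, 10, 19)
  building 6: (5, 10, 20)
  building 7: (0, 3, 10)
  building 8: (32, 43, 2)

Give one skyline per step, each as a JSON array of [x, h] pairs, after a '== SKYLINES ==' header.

== SKYLINES ==
[[4,20],[11,0]]
[[4,20],[13,0]]
[[4,20],[13,0],[32,14],[43,0]]
[[4,20],[13,5],[14,0],[32,14],[43,0]]
[[4,20],[13,5],[14,0],[32,14],[43,0]]
[[4,20],[13,5],[14,0],[32,14],[43,0]]
[[0,10],[3,0],[4,20],[13,5],[14,0],[32,14],[43,0]]
[[0,10],[3,0],[4,20],[13,5],[14,0],[32,14],[43,0]]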